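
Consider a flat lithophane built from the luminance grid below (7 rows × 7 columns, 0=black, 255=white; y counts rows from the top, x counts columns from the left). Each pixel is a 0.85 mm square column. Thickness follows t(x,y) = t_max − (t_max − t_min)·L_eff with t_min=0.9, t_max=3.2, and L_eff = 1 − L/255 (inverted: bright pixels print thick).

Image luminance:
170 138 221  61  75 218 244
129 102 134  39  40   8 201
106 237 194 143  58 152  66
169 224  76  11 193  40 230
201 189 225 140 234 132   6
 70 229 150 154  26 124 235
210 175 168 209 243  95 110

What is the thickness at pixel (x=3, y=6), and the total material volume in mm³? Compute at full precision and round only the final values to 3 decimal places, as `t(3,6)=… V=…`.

span = t_max - t_min = 3.2 - 0.9 = 2.300
L(3,6) = 209, L_eff = 1 - 209/255 = 0.180392 (inverted)
t(3,6) = 3.2 - 2.300·0.180392 = 2.785
Σt over all 7·7 pixels = 16091/150 ≈ 107.2733333
V = pitch²·Σt = 0.85²·16091/150 = 77.505

t(3,6)=2.785 V=77.505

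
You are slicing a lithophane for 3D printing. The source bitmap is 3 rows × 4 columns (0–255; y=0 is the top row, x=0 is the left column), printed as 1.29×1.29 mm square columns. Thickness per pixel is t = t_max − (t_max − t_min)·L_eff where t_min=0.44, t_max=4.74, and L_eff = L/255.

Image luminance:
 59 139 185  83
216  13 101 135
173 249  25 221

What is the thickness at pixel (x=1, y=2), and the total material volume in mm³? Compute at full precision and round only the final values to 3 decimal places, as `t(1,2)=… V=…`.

span = t_max - t_min = 4.74 - 0.44 = 4.300
L(1,2) = 249, L_eff = 249/255 = 0.976471
t(1,2) = 4.74 - 4.300·0.976471 = 0.541
Σt over all 3·4 pixels = 25429/850 ≈ 29.9164706
V = pitch²·Σt = 1.29²·25429/850 = 49.784

t(1,2)=0.541 V=49.784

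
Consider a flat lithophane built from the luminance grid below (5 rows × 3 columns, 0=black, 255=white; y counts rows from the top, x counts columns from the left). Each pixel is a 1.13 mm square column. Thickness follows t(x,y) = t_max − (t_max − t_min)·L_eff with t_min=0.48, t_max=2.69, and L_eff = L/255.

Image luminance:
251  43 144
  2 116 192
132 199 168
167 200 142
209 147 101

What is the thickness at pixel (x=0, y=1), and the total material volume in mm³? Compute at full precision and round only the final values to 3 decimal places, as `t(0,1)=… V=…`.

t(0,1)=2.673 V=27.033

span = t_max - t_min = 2.69 - 0.48 = 2.210
L(0,1) = 2, L_eff = 2/255 = 0.007843
t(0,1) = 2.69 - 2.210·0.007843 = 2.673
Σt over all 5·3 pixels = 7939/375 ≈ 21.1706667
V = pitch²·Σt = 1.13²·7939/375 = 27.033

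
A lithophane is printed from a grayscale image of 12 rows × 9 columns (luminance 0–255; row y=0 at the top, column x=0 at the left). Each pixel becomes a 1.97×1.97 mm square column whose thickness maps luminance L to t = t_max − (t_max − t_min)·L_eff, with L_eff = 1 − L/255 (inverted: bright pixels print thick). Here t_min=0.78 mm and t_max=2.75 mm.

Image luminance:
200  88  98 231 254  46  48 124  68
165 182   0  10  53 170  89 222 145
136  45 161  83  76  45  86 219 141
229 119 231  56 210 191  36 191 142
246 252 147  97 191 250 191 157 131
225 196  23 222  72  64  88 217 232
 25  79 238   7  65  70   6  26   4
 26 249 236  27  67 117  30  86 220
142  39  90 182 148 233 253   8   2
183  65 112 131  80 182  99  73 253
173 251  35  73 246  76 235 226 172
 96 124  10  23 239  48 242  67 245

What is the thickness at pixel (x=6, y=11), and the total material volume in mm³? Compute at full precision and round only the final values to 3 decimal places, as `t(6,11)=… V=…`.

t(6,11)=2.650 V=747.423

span = t_max - t_min = 2.75 - 0.78 = 1.970
L(6,11) = 242, L_eff = 1 - 242/255 = 0.050980 (inverted)
t(6,11) = 2.75 - 1.970·0.050980 = 2.650
Σt over all 12·9 pixels = 192.59
V = pitch²·Σt = 1.97²·192.59 = 747.423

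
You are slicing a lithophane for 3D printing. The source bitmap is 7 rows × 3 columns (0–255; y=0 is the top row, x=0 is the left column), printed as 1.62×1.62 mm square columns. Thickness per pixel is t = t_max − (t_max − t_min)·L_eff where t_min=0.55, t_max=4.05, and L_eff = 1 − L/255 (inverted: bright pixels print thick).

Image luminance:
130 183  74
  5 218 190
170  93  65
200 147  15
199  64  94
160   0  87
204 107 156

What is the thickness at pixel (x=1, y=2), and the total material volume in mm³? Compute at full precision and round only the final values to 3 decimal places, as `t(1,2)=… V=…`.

span = t_max - t_min = 4.05 - 0.55 = 3.500
L(1,2) = 93, L_eff = 1 - 93/255 = 0.635294 (inverted)
t(1,2) = 4.05 - 3.500·0.635294 = 1.826
Σt over all 7·3 pixels = 9527/204 ≈ 46.7009804
V = pitch²·Σt = 1.62²·9527/204 = 122.562

t(1,2)=1.826 V=122.562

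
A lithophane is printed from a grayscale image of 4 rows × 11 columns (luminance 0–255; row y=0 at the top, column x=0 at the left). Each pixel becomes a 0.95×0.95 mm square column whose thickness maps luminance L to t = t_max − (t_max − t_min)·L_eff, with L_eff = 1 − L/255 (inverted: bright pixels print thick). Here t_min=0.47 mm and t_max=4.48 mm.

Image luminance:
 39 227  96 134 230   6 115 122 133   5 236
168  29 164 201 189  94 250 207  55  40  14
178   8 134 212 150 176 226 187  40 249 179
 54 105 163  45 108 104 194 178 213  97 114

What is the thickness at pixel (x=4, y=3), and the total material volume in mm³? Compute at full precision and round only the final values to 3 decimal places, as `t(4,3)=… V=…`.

t(4,3)=2.168 V=101.944

span = t_max - t_min = 4.48 - 0.47 = 4.010
L(4,3) = 108, L_eff = 1 - 108/255 = 0.576471 (inverted)
t(4,3) = 4.48 - 4.010·0.576471 = 2.168
Σt over all 4·11 pixels = 240034/2125 ≈ 112.9571765
V = pitch²·Σt = 0.95²·240034/2125 = 101.944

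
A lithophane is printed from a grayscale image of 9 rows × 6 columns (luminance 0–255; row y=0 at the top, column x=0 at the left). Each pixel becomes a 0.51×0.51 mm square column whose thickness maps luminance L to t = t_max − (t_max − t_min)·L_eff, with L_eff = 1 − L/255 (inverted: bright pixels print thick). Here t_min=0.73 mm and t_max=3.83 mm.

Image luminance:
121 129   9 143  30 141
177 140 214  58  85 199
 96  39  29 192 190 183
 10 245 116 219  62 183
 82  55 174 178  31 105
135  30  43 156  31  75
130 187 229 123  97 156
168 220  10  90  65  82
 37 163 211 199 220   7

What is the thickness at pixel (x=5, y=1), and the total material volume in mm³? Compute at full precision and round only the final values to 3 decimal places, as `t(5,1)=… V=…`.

t(5,1)=3.149 V=30.803

span = t_max - t_min = 3.83 - 0.73 = 3.100
L(5,1) = 199, L_eff = 1 - 199/255 = 0.219608 (inverted)
t(5,1) = 3.83 - 3.100·0.219608 = 3.149
Σt over all 9·6 pixels = 30199/255 ≈ 118.4274510
V = pitch²·Σt = 0.51²·30199/255 = 30.803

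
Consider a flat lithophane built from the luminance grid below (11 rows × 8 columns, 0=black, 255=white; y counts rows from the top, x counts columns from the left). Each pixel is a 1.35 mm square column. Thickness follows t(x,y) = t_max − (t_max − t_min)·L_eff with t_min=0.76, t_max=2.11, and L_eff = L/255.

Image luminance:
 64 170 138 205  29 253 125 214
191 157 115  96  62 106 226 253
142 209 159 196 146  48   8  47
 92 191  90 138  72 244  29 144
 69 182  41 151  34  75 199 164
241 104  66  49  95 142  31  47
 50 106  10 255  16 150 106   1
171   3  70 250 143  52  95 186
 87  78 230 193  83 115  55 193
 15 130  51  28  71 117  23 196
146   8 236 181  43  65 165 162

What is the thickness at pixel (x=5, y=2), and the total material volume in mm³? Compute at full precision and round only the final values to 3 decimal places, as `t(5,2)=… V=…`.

span = t_max - t_min = 2.11 - 0.76 = 1.350
L(5,2) = 48, L_eff = 48/255 = 0.188235
t(5,2) = 2.11 - 1.350·0.188235 = 1.856
Σt over all 11·8 pixels = 2222/17 ≈ 130.7058824
V = pitch²·Σt = 1.35²·2222/17 = 238.211

t(5,2)=1.856 V=238.211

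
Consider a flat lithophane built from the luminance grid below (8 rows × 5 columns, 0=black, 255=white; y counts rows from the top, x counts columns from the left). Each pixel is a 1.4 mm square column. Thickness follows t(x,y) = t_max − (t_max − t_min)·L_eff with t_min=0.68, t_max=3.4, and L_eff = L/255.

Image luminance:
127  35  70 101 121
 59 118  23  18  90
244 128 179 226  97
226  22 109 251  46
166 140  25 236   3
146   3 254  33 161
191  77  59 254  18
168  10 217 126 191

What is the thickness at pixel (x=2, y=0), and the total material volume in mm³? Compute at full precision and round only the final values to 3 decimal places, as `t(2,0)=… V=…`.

span = t_max - t_min = 3.4 - 0.68 = 2.720
L(2,0) = 70, L_eff = 70/255 = 0.274510
t(2,0) = 3.4 - 2.720·0.274510 = 2.653
Σt over all 8·5 pixels = 31928/375 ≈ 85.1413333
V = pitch²·Σt = 1.4²·31928/375 = 166.877

t(2,0)=2.653 V=166.877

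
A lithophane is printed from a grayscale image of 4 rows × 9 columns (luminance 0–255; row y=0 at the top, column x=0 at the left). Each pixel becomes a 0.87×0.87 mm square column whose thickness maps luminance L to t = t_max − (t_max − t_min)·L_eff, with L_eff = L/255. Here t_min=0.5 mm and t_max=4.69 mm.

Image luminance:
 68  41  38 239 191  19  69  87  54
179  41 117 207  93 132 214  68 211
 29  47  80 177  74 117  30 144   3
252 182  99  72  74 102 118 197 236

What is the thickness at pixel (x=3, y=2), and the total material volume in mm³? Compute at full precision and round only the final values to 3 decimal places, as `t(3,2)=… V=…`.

span = t_max - t_min = 4.69 - 0.5 = 4.190
L(3,2) = 177, L_eff = 177/255 = 0.694118
t(3,2) = 4.69 - 4.190·0.694118 = 1.782
Σt over all 4·9 pixels = 862367/8500 ≈ 101.4549412
V = pitch²·Σt = 0.87²·862367/8500 = 76.791

t(3,2)=1.782 V=76.791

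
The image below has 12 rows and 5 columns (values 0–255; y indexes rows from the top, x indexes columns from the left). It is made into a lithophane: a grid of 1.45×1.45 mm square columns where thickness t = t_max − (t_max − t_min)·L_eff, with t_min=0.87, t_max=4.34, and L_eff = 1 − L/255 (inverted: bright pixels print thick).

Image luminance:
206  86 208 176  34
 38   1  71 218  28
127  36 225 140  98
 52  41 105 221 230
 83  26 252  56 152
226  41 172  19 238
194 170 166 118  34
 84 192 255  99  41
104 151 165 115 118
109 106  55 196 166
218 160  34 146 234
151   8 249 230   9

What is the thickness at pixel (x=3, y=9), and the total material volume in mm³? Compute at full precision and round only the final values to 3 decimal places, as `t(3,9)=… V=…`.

span = t_max - t_min = 4.34 - 0.87 = 3.470
L(3,9) = 196, L_eff = 1 - 196/255 = 0.231373 (inverted)
t(3,9) = 4.34 - 3.470·0.231373 = 3.537
Σt over all 12·5 pixels = 1332367/8500 ≈ 156.7490588
V = pitch²·Σt = 1.45²·1332367/8500 = 329.565

t(3,9)=3.537 V=329.565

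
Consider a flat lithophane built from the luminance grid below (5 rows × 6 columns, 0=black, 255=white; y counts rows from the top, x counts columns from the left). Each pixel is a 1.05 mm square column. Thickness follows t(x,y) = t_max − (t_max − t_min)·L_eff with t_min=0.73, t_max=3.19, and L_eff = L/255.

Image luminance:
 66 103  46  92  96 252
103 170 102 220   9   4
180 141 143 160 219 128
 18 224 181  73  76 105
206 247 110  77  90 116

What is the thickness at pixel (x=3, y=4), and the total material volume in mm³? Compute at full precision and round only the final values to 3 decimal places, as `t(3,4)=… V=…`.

span = t_max - t_min = 3.19 - 0.73 = 2.460
L(3,4) = 77, L_eff = 77/255 = 0.301961
t(3,4) = 3.19 - 2.460·0.301961 = 2.447
Σt over all 5·6 pixels = 59.456
V = pitch²·Σt = 1.05²·59.456 = 65.550

t(3,4)=2.447 V=65.550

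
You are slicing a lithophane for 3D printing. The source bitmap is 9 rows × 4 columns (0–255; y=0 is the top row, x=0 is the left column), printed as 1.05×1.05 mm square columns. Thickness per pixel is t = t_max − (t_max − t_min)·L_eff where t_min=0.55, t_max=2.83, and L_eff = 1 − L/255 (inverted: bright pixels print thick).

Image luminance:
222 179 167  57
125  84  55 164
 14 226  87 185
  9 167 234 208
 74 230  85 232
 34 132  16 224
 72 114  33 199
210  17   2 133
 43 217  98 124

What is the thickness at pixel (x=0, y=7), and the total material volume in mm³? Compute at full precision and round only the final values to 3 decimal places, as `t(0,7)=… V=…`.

span = t_max - t_min = 2.83 - 0.55 = 2.280
L(0,7) = 210, L_eff = 1 - 210/255 = 0.176471 (inverted)
t(0,7) = 2.83 - 2.280·0.176471 = 2.428
Σt over all 9·4 pixels = 127043/2125 ≈ 59.7849412
V = pitch²·Σt = 1.05²·127043/2125 = 65.913

t(0,7)=2.428 V=65.913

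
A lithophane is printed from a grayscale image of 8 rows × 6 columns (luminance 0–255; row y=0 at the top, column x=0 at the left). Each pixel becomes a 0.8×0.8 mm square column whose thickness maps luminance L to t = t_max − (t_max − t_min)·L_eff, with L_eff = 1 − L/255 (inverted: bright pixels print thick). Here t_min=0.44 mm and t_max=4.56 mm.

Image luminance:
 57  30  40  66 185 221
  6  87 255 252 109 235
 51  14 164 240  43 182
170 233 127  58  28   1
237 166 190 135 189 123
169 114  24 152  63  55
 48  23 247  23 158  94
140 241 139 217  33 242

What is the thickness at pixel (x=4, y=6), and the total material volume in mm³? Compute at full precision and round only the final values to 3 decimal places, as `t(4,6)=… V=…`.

t(4,6)=2.993 V=76.345

span = t_max - t_min = 4.56 - 0.44 = 4.120
L(4,6) = 158, L_eff = 1 - 158/255 = 0.380392 (inverted)
t(4,6) = 4.56 - 4.120·0.380392 = 2.993
Σt over all 8·6 pixels = 760468/6375 ≈ 119.2890980
V = pitch²·Σt = 0.8²·760468/6375 = 76.345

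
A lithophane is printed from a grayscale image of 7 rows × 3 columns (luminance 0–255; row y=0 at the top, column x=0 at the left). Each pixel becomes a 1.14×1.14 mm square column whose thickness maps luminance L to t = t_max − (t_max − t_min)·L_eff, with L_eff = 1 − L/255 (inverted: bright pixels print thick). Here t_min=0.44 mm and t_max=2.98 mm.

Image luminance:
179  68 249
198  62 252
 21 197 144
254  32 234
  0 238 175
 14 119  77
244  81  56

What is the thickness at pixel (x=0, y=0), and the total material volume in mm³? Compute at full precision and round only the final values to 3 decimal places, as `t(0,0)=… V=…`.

span = t_max - t_min = 2.98 - 0.44 = 2.540
L(0,0) = 179, L_eff = 1 - 179/255 = 0.298039 (inverted)
t(0,0) = 2.98 - 2.540·0.298039 = 2.223
Σt over all 7·3 pixels = 242674/6375 ≈ 38.0665098
V = pitch²·Σt = 1.14²·242674/6375 = 49.471

t(0,0)=2.223 V=49.471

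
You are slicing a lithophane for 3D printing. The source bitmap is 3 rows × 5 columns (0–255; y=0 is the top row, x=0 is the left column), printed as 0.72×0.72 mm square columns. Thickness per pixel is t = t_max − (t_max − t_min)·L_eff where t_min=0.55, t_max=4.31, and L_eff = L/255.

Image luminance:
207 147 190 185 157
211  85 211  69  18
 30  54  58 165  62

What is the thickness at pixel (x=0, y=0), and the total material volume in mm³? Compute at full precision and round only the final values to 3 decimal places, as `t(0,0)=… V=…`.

t(0,0)=1.258 V=19.381

span = t_max - t_min = 4.31 - 0.55 = 3.760
L(0,0) = 207, L_eff = 207/255 = 0.811765
t(0,0) = 4.31 - 3.760·0.811765 = 1.258
Σt over all 3·5 pixels = 953351/25500 ≈ 37.3863137
V = pitch²·Σt = 0.72²·953351/25500 = 19.381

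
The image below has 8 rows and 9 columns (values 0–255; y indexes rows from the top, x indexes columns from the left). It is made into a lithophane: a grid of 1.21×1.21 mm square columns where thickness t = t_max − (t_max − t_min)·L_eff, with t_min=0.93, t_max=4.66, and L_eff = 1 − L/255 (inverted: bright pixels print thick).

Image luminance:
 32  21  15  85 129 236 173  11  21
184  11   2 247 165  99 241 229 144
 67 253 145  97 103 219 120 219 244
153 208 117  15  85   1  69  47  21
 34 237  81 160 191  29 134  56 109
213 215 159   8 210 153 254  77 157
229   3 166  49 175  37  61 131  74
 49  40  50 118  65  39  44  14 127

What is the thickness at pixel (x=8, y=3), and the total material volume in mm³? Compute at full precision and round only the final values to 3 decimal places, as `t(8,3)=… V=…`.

t(8,3)=1.237 V=273.134

span = t_max - t_min = 4.66 - 0.93 = 3.730
L(8,3) = 21, L_eff = 1 - 21/255 = 0.917647 (inverted)
t(8,3) = 4.66 - 3.730·0.917647 = 1.237
Σt over all 8·9 pixels = 1189282/6375 ≈ 186.5540392
V = pitch²·Σt = 1.21²·1189282/6375 = 273.134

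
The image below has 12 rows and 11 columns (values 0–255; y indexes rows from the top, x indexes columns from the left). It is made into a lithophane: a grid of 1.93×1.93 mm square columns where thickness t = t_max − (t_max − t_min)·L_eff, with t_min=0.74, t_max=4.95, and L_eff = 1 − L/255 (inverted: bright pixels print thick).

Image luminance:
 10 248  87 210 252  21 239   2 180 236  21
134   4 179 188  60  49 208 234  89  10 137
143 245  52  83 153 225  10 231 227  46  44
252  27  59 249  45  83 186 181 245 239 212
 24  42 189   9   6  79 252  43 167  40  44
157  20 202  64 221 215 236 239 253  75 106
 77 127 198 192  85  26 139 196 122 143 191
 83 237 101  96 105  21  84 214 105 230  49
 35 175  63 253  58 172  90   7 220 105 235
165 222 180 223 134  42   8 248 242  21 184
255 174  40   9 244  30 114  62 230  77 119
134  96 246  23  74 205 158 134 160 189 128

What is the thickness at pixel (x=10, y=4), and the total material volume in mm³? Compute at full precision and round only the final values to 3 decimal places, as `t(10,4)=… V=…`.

span = t_max - t_min = 4.95 - 0.74 = 4.210
L(10,4) = 44, L_eff = 1 - 44/255 = 0.827451 (inverted)
t(10,4) = 4.95 - 4.210·0.827451 = 1.466
Σt over all 12·11 pixels = 4933801/12750 ≈ 386.9647843
V = pitch²·Σt = 1.93²·4933801/12750 = 1441.405

t(10,4)=1.466 V=1441.405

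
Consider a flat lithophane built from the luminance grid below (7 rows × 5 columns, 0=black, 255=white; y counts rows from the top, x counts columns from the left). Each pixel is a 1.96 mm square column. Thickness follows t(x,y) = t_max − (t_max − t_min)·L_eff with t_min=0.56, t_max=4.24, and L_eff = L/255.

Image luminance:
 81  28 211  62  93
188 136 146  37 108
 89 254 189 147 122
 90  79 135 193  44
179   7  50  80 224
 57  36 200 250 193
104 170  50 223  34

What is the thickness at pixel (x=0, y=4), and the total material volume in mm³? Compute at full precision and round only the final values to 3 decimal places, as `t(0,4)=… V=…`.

span = t_max - t_min = 4.24 - 0.56 = 3.680
L(0,4) = 179, L_eff = 179/255 = 0.701961
t(0,4) = 4.24 - 3.680·0.701961 = 1.657
Σt over all 7·5 pixels = 551462/6375 ≈ 86.5038431
V = pitch²·Σt = 1.96²·551462/6375 = 332.313

t(0,4)=1.657 V=332.313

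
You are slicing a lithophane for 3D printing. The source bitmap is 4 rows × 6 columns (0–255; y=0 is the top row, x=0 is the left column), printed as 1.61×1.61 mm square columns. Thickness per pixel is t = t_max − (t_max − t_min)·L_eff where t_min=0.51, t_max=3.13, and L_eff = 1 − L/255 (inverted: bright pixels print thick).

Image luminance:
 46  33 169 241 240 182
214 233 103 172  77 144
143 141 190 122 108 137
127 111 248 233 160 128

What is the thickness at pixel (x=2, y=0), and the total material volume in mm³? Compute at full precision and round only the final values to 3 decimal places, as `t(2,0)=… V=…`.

t(2,0)=2.246 V=130.321

span = t_max - t_min = 3.13 - 0.51 = 2.620
L(2,0) = 169, L_eff = 1 - 169/255 = 0.337255 (inverted)
t(2,0) = 3.13 - 2.620·0.337255 = 2.246
Σt over all 4·6 pixels = 106837/2125 ≈ 50.2762353
V = pitch²·Σt = 1.61²·106837/2125 = 130.321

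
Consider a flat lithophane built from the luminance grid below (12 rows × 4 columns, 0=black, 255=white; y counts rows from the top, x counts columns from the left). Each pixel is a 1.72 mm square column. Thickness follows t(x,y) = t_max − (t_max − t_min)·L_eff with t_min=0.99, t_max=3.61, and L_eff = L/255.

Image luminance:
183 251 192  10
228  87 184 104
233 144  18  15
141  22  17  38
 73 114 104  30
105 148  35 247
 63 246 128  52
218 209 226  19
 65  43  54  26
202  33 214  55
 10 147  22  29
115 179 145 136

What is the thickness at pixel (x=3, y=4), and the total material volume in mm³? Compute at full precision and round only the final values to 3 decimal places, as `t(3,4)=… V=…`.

span = t_max - t_min = 3.61 - 0.99 = 2.620
L(3,4) = 30, L_eff = 30/255 = 0.117647
t(3,4) = 3.61 - 2.620·0.117647 = 3.302
Σt over all 12·4 pixels = 1507291/12750 ≈ 118.2189020
V = pitch²·Σt = 1.72²·1507291/12750 = 349.739

t(3,4)=3.302 V=349.739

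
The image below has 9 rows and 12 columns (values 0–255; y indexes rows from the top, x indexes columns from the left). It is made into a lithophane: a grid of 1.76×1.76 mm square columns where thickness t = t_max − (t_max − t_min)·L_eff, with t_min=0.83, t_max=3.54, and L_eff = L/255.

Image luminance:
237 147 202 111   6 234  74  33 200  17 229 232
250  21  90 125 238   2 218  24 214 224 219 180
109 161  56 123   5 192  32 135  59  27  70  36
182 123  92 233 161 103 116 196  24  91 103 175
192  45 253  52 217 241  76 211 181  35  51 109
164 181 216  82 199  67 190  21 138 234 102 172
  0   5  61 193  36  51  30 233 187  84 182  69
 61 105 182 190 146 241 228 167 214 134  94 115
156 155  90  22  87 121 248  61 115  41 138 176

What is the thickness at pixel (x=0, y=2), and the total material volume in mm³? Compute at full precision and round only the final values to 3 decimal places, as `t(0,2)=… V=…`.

span = t_max - t_min = 3.54 - 0.83 = 2.710
L(0,2) = 109, L_eff = 109/255 = 0.427451
t(0,2) = 3.54 - 2.710·0.427451 = 2.382
Σt over all 9·12 pixels = 2980561/12750 ≈ 233.7694902
V = pitch²·Σt = 1.76²·2980561/12750 = 724.124

t(0,2)=2.382 V=724.124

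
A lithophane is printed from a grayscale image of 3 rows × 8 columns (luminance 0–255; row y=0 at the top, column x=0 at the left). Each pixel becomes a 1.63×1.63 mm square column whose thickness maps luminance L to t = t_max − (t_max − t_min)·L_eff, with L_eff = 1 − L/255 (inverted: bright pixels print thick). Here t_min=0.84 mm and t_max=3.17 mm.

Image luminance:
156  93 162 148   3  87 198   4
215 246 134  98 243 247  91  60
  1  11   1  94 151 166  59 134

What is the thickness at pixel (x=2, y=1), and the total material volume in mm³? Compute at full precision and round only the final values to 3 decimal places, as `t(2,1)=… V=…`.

t(2,1)=2.064 V=121.587

span = t_max - t_min = 3.17 - 0.84 = 2.330
L(2,1) = 134, L_eff = 1 - 134/255 = 0.474510 (inverted)
t(2,1) = 3.17 - 2.330·0.474510 = 2.064
Σt over all 3·8 pixels = 194491/4250 ≈ 45.7625882
V = pitch²·Σt = 1.63²·194491/4250 = 121.587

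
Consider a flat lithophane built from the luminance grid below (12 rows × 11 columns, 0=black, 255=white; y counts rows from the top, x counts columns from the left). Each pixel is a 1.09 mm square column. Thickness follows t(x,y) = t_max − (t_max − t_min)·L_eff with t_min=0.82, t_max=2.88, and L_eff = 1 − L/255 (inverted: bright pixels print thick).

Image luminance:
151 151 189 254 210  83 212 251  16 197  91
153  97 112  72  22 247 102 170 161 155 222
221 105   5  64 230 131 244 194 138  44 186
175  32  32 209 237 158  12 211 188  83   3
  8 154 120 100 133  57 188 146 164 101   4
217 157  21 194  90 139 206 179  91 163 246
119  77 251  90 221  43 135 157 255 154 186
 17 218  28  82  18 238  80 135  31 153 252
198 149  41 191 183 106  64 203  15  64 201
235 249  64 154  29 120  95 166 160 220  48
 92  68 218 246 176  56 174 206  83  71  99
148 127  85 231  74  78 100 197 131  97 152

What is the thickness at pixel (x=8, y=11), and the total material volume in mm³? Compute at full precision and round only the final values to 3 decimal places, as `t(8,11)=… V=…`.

t(8,11)=1.878 V=300.423

span = t_max - t_min = 2.88 - 0.82 = 2.060
L(8,11) = 131, L_eff = 1 - 131/255 = 0.486275 (inverted)
t(8,11) = 2.88 - 2.060·0.486275 = 1.878
Σt over all 12·11 pixels = 1611983/6375 ≈ 252.8600784
V = pitch²·Σt = 1.09²·1611983/6375 = 300.423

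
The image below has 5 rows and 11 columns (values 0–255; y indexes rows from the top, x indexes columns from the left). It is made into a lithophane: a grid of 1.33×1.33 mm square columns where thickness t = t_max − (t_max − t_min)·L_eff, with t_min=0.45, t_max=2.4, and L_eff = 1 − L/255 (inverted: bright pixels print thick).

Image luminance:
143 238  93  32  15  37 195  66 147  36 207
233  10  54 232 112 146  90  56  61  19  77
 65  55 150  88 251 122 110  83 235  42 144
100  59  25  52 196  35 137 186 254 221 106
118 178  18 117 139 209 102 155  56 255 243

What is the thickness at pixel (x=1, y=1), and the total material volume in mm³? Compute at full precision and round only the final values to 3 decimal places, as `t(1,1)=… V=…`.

span = t_max - t_min = 2.4 - 0.45 = 1.950
L(1,1) = 10, L_eff = 1 - 10/255 = 0.960784 (inverted)
t(1,1) = 2.4 - 1.950·0.960784 = 0.526
Σt over all 5·11 pixels = 6397/85 ≈ 75.2588235
V = pitch²·Σt = 1.33²·6397/85 = 133.125

t(1,1)=0.526 V=133.125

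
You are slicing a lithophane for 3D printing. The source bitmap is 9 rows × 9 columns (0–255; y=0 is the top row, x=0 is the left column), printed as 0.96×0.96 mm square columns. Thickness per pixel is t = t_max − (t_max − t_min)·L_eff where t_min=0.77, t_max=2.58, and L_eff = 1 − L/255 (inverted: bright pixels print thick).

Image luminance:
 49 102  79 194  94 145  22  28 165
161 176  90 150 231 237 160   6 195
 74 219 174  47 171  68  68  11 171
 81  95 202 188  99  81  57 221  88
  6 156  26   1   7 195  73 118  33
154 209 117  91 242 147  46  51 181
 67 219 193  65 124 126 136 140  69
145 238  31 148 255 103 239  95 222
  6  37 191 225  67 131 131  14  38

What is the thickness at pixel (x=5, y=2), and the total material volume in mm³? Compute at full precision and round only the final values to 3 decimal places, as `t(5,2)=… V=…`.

span = t_max - t_min = 2.58 - 0.77 = 1.810
L(5,2) = 68, L_eff = 1 - 68/255 = 0.733333 (inverted)
t(5,2) = 2.58 - 1.810·0.733333 = 1.253
Σt over all 9·9 pixels = 98453/750 ≈ 131.2706667
V = pitch²·Σt = 0.96²·98453/750 = 120.979

t(5,2)=1.253 V=120.979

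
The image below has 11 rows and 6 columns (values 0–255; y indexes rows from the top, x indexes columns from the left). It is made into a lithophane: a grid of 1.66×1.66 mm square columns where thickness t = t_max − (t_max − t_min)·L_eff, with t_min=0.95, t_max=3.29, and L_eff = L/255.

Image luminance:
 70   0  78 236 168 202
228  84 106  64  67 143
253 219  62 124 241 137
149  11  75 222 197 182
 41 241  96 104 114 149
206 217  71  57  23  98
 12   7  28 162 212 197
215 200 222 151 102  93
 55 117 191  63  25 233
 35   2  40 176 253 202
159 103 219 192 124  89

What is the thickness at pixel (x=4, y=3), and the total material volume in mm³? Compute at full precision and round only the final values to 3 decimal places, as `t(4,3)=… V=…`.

t(4,3)=1.482 V=380.532

span = t_max - t_min = 3.29 - 0.95 = 2.340
L(4,3) = 197, L_eff = 197/255 = 0.772549
t(4,3) = 3.29 - 2.340·0.772549 = 1.482
Σt over all 11·6 pixels = 586899/4250 ≈ 138.0938824
V = pitch²·Σt = 1.66²·586899/4250 = 380.532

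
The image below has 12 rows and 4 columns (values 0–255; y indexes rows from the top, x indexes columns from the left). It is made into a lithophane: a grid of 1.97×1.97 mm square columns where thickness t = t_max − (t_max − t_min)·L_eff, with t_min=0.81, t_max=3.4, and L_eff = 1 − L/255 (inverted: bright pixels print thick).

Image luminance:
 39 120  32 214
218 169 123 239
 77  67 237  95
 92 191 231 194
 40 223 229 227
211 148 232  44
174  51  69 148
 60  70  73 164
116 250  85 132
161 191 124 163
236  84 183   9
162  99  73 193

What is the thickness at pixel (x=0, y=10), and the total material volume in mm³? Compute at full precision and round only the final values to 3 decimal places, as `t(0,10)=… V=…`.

span = t_max - t_min = 3.4 - 0.81 = 2.590
L(0,10) = 236, L_eff = 1 - 236/255 = 0.074510 (inverted)
t(0,10) = 3.4 - 2.590·0.074510 = 3.207
Σt over all 12·4 pixels = 457133/4250 ≈ 107.5607059
V = pitch²·Σt = 1.97²·457133/4250 = 417.432

t(0,10)=3.207 V=417.432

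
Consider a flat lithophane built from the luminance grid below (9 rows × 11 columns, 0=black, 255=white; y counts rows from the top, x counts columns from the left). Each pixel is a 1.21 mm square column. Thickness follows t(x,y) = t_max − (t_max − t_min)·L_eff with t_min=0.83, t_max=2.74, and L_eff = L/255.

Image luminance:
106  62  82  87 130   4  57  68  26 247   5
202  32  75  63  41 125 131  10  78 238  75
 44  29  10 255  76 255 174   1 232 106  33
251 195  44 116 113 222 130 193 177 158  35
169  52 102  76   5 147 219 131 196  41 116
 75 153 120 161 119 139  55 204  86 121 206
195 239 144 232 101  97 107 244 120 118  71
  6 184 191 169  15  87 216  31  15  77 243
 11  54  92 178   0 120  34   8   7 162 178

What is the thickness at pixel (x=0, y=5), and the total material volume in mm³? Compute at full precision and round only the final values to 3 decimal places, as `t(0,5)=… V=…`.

t(0,5)=2.178 V=273.977

span = t_max - t_min = 2.74 - 0.83 = 1.910
L(0,5) = 75, L_eff = 75/255 = 0.294118
t(0,5) = 2.74 - 1.910·0.294118 = 2.178
Σt over all 9·11 pixels = 795303/4250 ≈ 187.1301176
V = pitch²·Σt = 1.21²·795303/4250 = 273.977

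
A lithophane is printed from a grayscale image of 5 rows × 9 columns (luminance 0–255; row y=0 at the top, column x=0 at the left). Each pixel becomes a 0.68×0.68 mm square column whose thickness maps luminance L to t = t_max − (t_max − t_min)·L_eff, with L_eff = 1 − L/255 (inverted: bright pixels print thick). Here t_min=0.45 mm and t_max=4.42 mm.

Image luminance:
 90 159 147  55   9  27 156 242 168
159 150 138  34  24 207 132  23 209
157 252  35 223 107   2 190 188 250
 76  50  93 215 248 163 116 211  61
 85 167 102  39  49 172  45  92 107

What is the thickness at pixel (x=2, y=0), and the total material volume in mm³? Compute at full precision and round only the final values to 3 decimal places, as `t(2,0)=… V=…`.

span = t_max - t_min = 4.42 - 0.45 = 3.970
L(2,0) = 147, L_eff = 1 - 147/255 = 0.423529 (inverted)
t(2,0) = 4.42 - 3.970·0.423529 = 2.739
Σt over all 5·9 pixels = 2749103/25500 ≈ 107.8079608
V = pitch²·Σt = 0.68²·2749103/25500 = 49.850

t(2,0)=2.739 V=49.850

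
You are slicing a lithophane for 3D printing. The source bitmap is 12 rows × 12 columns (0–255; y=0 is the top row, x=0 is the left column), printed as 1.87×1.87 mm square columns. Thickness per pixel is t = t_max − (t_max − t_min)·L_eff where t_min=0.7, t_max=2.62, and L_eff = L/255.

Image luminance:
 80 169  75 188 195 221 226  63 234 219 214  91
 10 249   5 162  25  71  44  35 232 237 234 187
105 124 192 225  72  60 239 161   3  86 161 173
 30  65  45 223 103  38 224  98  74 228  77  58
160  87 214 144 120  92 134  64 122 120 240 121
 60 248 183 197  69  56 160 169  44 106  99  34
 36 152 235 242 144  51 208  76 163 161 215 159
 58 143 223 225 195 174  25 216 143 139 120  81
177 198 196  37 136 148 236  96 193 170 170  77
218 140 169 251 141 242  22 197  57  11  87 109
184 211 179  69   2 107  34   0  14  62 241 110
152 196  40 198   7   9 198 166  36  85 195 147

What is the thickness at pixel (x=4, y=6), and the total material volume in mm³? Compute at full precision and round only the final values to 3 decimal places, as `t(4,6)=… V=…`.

t(4,6)=1.536 V=817.021

span = t_max - t_min = 2.62 - 0.7 = 1.920
L(4,6) = 144, L_eff = 144/255 = 0.564706
t(4,6) = 2.62 - 1.920·0.564706 = 1.536
Σt over all 12·12 pixels = 496488/2125 ≈ 233.6414118
V = pitch²·Σt = 1.87²·496488/2125 = 817.021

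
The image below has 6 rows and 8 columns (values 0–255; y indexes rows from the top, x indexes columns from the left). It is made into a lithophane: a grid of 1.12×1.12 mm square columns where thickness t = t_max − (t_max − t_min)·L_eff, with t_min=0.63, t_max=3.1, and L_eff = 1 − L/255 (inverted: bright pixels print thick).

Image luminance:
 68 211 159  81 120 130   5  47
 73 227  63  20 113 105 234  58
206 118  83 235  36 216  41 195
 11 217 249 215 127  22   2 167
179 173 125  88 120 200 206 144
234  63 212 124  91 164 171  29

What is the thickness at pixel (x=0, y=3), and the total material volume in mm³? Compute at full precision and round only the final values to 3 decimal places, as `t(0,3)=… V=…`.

t(0,3)=0.737 V=112.986

span = t_max - t_min = 3.1 - 0.63 = 2.470
L(0,3) = 11, L_eff = 1 - 11/255 = 0.956863 (inverted)
t(0,3) = 3.1 - 2.470·0.956863 = 0.737
Σt over all 6·8 pixels = 765613/8500 ≈ 90.0721176
V = pitch²·Σt = 1.12²·765613/8500 = 112.986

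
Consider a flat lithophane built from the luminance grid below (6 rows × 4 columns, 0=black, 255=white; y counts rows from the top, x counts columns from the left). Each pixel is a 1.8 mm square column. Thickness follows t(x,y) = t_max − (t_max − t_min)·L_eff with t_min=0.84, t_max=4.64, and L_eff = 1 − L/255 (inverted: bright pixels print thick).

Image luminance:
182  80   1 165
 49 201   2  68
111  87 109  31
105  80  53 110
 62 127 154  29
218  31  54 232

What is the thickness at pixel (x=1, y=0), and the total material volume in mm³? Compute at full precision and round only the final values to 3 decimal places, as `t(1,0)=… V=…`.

t(1,0)=2.032 V=178.347

span = t_max - t_min = 4.64 - 0.84 = 3.800
L(1,0) = 80, L_eff = 1 - 80/255 = 0.686275 (inverted)
t(1,0) = 4.64 - 3.800·0.686275 = 2.032
Σt over all 6·4 pixels = 70183/1275 ≈ 55.0454902
V = pitch²·Σt = 1.8²·70183/1275 = 178.347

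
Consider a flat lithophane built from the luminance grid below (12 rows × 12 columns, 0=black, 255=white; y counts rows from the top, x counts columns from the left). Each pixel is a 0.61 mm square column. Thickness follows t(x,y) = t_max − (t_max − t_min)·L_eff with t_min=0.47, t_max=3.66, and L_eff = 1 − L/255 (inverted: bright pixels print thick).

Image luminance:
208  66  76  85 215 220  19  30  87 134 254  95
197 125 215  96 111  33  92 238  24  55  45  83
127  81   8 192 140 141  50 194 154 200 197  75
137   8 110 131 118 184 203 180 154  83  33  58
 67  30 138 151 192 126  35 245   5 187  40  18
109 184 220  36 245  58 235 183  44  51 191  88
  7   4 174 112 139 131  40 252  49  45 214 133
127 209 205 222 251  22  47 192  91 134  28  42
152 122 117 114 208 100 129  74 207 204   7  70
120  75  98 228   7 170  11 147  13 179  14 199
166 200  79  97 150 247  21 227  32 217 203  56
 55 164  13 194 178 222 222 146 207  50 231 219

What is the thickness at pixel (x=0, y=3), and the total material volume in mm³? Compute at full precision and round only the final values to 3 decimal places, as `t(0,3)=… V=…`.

span = t_max - t_min = 3.66 - 0.47 = 3.190
L(0,3) = 137, L_eff = 1 - 137/255 = 0.462745 (inverted)
t(0,3) = 3.66 - 3.190·0.462745 = 2.184
Σt over all 12·12 pixels = 742637/2550 ≈ 291.2301961
V = pitch²·Σt = 0.61²·742637/2550 = 108.367

t(0,3)=2.184 V=108.367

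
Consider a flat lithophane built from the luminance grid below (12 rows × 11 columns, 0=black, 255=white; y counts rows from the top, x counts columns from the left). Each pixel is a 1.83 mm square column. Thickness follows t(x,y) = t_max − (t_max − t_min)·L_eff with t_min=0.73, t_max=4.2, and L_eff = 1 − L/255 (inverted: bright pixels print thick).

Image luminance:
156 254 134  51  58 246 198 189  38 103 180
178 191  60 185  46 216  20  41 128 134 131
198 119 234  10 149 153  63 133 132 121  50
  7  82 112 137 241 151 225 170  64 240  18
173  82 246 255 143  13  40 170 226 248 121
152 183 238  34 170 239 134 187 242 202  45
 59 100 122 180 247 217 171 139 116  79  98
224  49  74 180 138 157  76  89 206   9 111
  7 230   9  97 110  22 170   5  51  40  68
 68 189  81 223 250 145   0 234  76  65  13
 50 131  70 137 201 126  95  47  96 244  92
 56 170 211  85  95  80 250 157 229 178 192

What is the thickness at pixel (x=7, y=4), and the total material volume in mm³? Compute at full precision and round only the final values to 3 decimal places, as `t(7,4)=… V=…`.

t(7,4)=3.043 V=1109.944

span = t_max - t_min = 4.2 - 0.73 = 3.470
L(7,4) = 170, L_eff = 1 - 170/255 = 0.333333 (inverted)
t(7,4) = 4.2 - 3.470·0.333333 = 3.043
Σt over all 12·11 pixels = 1690321/5100 ≈ 331.4354902
V = pitch²·Σt = 1.83²·1690321/5100 = 1109.944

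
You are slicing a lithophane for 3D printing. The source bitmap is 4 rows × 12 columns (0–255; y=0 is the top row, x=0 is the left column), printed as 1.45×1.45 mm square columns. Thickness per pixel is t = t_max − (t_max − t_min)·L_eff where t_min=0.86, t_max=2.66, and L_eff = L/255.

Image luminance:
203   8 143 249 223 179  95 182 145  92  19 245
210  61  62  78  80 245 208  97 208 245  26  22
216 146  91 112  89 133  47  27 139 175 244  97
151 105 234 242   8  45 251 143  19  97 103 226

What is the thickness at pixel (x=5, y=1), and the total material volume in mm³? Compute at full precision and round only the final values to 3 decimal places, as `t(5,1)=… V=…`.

t(5,1)=0.931 V=172.499

span = t_max - t_min = 2.66 - 0.86 = 1.800
L(5,1) = 245, L_eff = 245/255 = 0.960784
t(5,1) = 2.66 - 1.800·0.960784 = 0.931
Σt over all 4·12 pixels = 34869/425 ≈ 82.0447059
V = pitch²·Σt = 1.45²·34869/425 = 172.499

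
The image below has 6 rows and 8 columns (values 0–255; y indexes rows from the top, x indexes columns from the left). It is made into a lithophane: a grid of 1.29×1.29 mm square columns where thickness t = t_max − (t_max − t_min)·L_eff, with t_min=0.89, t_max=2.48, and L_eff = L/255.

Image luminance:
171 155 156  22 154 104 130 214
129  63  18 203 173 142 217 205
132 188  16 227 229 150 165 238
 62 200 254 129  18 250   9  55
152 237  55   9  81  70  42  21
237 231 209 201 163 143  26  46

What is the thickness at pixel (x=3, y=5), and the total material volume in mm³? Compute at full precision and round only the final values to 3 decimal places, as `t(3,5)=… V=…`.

t(3,5)=1.227 V=130.639

span = t_max - t_min = 2.48 - 0.89 = 1.590
L(3,5) = 201, L_eff = 201/255 = 0.788235
t(3,5) = 2.48 - 1.590·0.788235 = 1.227
Σt over all 6·8 pixels = 667287/8500 ≈ 78.5043529
V = pitch²·Σt = 1.29²·667287/8500 = 130.639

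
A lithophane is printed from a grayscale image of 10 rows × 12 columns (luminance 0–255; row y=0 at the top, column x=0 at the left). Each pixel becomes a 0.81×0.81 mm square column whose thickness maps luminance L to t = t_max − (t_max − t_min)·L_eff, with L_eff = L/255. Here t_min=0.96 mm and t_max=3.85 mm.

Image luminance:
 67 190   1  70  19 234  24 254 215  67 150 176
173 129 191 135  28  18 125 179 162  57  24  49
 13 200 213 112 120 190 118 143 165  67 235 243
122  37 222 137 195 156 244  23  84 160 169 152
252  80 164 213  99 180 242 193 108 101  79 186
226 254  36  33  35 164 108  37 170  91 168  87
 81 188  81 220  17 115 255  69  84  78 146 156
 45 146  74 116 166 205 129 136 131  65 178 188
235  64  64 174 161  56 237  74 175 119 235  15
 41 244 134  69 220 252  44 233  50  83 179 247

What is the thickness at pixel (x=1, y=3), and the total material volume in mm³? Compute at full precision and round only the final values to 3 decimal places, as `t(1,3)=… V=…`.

span = t_max - t_min = 3.85 - 0.96 = 2.890
L(1,3) = 37, L_eff = 37/255 = 0.145098
t(1,3) = 3.85 - 2.890·0.145098 = 3.431
Σt over all 10·12 pixels = 420371/1500 ≈ 280.2473333
V = pitch²·Σt = 0.81²·420371/1500 = 183.870

t(1,3)=3.431 V=183.870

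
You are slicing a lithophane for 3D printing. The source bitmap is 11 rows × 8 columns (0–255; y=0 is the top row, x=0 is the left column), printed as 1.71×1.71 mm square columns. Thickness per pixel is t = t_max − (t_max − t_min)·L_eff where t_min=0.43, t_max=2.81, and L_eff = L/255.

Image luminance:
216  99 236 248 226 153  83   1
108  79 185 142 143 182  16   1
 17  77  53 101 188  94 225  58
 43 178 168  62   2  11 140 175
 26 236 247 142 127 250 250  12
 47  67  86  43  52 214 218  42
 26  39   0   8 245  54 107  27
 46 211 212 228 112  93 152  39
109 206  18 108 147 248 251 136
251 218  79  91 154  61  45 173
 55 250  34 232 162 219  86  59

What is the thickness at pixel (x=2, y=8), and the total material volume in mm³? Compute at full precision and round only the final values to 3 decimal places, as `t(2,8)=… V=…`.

span = t_max - t_min = 2.81 - 0.43 = 2.380
L(2,8) = 18, L_eff = 18/255 = 0.070588
t(2,8) = 2.81 - 2.380·0.070588 = 2.642
Σt over all 11·8 pixels = 11014/75 ≈ 146.8533333
V = pitch²·Σt = 1.71²·11014/75 = 429.414

t(2,8)=2.642 V=429.414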